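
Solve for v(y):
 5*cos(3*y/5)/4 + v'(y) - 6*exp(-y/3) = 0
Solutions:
 v(y) = C1 - 25*sin(3*y/5)/12 - 18*exp(-y/3)


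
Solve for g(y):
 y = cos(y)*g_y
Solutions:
 g(y) = C1 + Integral(y/cos(y), y)


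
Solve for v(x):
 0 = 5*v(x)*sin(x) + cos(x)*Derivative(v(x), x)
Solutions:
 v(x) = C1*cos(x)^5


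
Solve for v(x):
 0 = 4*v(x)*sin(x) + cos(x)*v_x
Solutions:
 v(x) = C1*cos(x)^4


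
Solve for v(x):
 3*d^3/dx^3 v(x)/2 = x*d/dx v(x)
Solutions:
 v(x) = C1 + Integral(C2*airyai(2^(1/3)*3^(2/3)*x/3) + C3*airybi(2^(1/3)*3^(2/3)*x/3), x)


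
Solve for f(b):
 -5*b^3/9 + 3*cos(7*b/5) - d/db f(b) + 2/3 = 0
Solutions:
 f(b) = C1 - 5*b^4/36 + 2*b/3 + 15*sin(7*b/5)/7


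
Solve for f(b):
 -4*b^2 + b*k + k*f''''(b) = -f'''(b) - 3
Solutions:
 f(b) = C1 + C2*b + C3*b^2 + C4*exp(-b/k) + b^5/15 - 3*b^4*k/8 + b^3*(3*k^2 - 1)/2


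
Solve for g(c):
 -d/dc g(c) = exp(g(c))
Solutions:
 g(c) = log(1/(C1 + c))


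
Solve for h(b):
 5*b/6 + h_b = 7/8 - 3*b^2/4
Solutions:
 h(b) = C1 - b^3/4 - 5*b^2/12 + 7*b/8


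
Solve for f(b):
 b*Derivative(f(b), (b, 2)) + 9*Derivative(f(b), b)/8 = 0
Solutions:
 f(b) = C1 + C2/b^(1/8)


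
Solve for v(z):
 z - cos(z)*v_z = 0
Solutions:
 v(z) = C1 + Integral(z/cos(z), z)


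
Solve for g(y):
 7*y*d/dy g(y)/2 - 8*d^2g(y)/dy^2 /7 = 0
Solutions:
 g(y) = C1 + C2*erfi(7*sqrt(2)*y/8)


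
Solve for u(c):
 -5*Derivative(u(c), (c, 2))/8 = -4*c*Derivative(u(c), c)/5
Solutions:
 u(c) = C1 + C2*erfi(4*c/5)


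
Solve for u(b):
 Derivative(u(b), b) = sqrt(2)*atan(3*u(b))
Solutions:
 Integral(1/atan(3*_y), (_y, u(b))) = C1 + sqrt(2)*b


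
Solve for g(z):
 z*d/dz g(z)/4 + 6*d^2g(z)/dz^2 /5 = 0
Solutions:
 g(z) = C1 + C2*erf(sqrt(15)*z/12)


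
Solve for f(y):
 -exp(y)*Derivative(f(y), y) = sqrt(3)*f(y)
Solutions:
 f(y) = C1*exp(sqrt(3)*exp(-y))


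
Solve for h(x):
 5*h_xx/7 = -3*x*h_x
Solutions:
 h(x) = C1 + C2*erf(sqrt(210)*x/10)


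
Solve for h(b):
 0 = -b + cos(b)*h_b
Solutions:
 h(b) = C1 + Integral(b/cos(b), b)


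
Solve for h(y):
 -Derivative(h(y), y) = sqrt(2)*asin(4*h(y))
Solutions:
 Integral(1/asin(4*_y), (_y, h(y))) = C1 - sqrt(2)*y


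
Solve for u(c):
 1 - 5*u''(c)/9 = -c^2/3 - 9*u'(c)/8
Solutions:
 u(c) = C1 + C2*exp(81*c/40) - 8*c^3/81 - 320*c^2/2187 - 183064*c/177147


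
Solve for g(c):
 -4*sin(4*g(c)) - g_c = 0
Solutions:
 g(c) = -acos((-C1 - exp(32*c))/(C1 - exp(32*c)))/4 + pi/2
 g(c) = acos((-C1 - exp(32*c))/(C1 - exp(32*c)))/4


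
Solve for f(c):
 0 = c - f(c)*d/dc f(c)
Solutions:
 f(c) = -sqrt(C1 + c^2)
 f(c) = sqrt(C1 + c^2)


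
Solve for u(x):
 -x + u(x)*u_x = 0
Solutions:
 u(x) = -sqrt(C1 + x^2)
 u(x) = sqrt(C1 + x^2)


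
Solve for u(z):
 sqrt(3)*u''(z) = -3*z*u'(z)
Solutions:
 u(z) = C1 + C2*erf(sqrt(2)*3^(1/4)*z/2)


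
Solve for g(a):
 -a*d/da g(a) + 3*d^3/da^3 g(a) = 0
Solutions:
 g(a) = C1 + Integral(C2*airyai(3^(2/3)*a/3) + C3*airybi(3^(2/3)*a/3), a)


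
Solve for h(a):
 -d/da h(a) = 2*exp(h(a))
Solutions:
 h(a) = log(1/(C1 + 2*a))


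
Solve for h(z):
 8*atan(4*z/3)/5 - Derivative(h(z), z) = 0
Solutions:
 h(z) = C1 + 8*z*atan(4*z/3)/5 - 3*log(16*z^2 + 9)/5


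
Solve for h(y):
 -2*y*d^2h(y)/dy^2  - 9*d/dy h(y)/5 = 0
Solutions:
 h(y) = C1 + C2*y^(1/10)


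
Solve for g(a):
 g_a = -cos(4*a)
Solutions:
 g(a) = C1 - sin(4*a)/4


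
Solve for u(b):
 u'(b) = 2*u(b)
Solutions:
 u(b) = C1*exp(2*b)


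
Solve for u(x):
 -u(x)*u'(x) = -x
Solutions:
 u(x) = -sqrt(C1 + x^2)
 u(x) = sqrt(C1 + x^2)


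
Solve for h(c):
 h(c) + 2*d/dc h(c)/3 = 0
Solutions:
 h(c) = C1*exp(-3*c/2)


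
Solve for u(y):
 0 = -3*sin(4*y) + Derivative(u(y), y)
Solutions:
 u(y) = C1 - 3*cos(4*y)/4


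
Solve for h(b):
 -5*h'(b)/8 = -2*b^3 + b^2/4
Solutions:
 h(b) = C1 + 4*b^4/5 - 2*b^3/15


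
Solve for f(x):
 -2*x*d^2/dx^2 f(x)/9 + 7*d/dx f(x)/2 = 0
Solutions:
 f(x) = C1 + C2*x^(67/4)


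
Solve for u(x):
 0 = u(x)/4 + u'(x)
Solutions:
 u(x) = C1*exp(-x/4)


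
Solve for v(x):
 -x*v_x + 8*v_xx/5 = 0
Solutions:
 v(x) = C1 + C2*erfi(sqrt(5)*x/4)


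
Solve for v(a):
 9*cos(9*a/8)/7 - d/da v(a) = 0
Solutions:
 v(a) = C1 + 8*sin(9*a/8)/7


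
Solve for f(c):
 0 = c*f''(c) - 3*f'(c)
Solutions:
 f(c) = C1 + C2*c^4


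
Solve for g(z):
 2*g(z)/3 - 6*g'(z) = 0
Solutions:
 g(z) = C1*exp(z/9)


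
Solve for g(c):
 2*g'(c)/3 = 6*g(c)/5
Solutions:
 g(c) = C1*exp(9*c/5)


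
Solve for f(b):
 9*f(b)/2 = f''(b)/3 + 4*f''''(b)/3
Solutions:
 f(b) = C1*exp(-sqrt(2)*b*sqrt(-1 + sqrt(217))/4) + C2*exp(sqrt(2)*b*sqrt(-1 + sqrt(217))/4) + C3*sin(sqrt(2)*b*sqrt(1 + sqrt(217))/4) + C4*cos(sqrt(2)*b*sqrt(1 + sqrt(217))/4)


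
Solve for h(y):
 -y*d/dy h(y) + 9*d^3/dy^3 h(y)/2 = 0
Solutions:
 h(y) = C1 + Integral(C2*airyai(6^(1/3)*y/3) + C3*airybi(6^(1/3)*y/3), y)


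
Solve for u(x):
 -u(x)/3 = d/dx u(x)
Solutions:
 u(x) = C1*exp(-x/3)


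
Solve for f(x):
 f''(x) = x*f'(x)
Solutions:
 f(x) = C1 + C2*erfi(sqrt(2)*x/2)


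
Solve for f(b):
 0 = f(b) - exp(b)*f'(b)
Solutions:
 f(b) = C1*exp(-exp(-b))


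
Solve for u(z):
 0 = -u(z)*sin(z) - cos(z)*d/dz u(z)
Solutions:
 u(z) = C1*cos(z)


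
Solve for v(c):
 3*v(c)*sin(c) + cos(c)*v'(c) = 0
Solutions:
 v(c) = C1*cos(c)^3


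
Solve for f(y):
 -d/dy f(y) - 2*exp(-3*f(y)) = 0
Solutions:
 f(y) = log(C1 - 6*y)/3
 f(y) = log((-3^(1/3) - 3^(5/6)*I)*(C1 - 2*y)^(1/3)/2)
 f(y) = log((-3^(1/3) + 3^(5/6)*I)*(C1 - 2*y)^(1/3)/2)


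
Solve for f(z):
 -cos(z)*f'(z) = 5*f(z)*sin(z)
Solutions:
 f(z) = C1*cos(z)^5


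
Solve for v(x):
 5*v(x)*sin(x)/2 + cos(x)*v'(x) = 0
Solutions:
 v(x) = C1*cos(x)^(5/2)


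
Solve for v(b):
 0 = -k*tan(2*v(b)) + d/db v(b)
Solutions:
 v(b) = -asin(C1*exp(2*b*k))/2 + pi/2
 v(b) = asin(C1*exp(2*b*k))/2


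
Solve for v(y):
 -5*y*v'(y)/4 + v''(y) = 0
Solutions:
 v(y) = C1 + C2*erfi(sqrt(10)*y/4)


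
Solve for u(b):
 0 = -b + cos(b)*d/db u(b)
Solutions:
 u(b) = C1 + Integral(b/cos(b), b)


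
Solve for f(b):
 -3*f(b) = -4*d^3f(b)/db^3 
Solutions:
 f(b) = C3*exp(6^(1/3)*b/2) + (C1*sin(2^(1/3)*3^(5/6)*b/4) + C2*cos(2^(1/3)*3^(5/6)*b/4))*exp(-6^(1/3)*b/4)


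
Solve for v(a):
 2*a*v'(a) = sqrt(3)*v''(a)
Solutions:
 v(a) = C1 + C2*erfi(3^(3/4)*a/3)


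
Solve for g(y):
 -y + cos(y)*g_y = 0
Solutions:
 g(y) = C1 + Integral(y/cos(y), y)


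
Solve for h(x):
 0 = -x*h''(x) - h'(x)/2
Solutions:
 h(x) = C1 + C2*sqrt(x)


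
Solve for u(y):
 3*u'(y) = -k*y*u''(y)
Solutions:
 u(y) = C1 + y^(((re(k) - 3)*re(k) + im(k)^2)/(re(k)^2 + im(k)^2))*(C2*sin(3*log(y)*Abs(im(k))/(re(k)^2 + im(k)^2)) + C3*cos(3*log(y)*im(k)/(re(k)^2 + im(k)^2)))


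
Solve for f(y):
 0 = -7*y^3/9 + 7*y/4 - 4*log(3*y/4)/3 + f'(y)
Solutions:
 f(y) = C1 + 7*y^4/36 - 7*y^2/8 + 4*y*log(y)/3 - 8*y*log(2)/3 - 4*y/3 + 4*y*log(3)/3


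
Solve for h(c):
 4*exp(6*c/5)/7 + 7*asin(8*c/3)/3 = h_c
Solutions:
 h(c) = C1 + 7*c*asin(8*c/3)/3 + 7*sqrt(9 - 64*c^2)/24 + 10*exp(6*c/5)/21


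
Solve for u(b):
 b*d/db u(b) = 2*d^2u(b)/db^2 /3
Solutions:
 u(b) = C1 + C2*erfi(sqrt(3)*b/2)


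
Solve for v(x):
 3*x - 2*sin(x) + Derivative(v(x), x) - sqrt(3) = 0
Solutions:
 v(x) = C1 - 3*x^2/2 + sqrt(3)*x - 2*cos(x)


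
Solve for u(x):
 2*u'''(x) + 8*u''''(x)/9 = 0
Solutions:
 u(x) = C1 + C2*x + C3*x^2 + C4*exp(-9*x/4)


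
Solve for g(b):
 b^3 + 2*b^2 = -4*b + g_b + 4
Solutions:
 g(b) = C1 + b^4/4 + 2*b^3/3 + 2*b^2 - 4*b


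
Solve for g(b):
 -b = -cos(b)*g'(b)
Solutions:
 g(b) = C1 + Integral(b/cos(b), b)


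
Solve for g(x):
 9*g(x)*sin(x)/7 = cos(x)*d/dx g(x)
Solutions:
 g(x) = C1/cos(x)^(9/7)


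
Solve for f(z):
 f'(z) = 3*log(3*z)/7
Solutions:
 f(z) = C1 + 3*z*log(z)/7 - 3*z/7 + 3*z*log(3)/7


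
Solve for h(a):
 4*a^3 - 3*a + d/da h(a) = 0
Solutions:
 h(a) = C1 - a^4 + 3*a^2/2


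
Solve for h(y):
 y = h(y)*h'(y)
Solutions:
 h(y) = -sqrt(C1 + y^2)
 h(y) = sqrt(C1 + y^2)


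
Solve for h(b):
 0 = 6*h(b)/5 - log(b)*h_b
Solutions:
 h(b) = C1*exp(6*li(b)/5)


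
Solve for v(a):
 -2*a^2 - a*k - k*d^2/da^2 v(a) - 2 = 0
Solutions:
 v(a) = C1 + C2*a - a^4/(6*k) - a^3/6 - a^2/k


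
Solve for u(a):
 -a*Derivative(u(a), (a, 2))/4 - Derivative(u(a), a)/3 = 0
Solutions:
 u(a) = C1 + C2/a^(1/3)


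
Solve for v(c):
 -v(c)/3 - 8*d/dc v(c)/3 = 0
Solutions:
 v(c) = C1*exp(-c/8)


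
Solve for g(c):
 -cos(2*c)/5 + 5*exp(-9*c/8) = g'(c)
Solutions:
 g(c) = C1 - sin(2*c)/10 - 40*exp(-9*c/8)/9


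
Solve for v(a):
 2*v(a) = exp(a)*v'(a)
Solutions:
 v(a) = C1*exp(-2*exp(-a))


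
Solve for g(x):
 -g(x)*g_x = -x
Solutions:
 g(x) = -sqrt(C1 + x^2)
 g(x) = sqrt(C1 + x^2)


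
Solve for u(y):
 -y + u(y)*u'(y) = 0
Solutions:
 u(y) = -sqrt(C1 + y^2)
 u(y) = sqrt(C1 + y^2)


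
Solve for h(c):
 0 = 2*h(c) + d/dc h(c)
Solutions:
 h(c) = C1*exp(-2*c)


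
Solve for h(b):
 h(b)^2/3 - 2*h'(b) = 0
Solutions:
 h(b) = -6/(C1 + b)


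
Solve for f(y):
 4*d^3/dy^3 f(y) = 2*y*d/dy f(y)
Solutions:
 f(y) = C1 + Integral(C2*airyai(2^(2/3)*y/2) + C3*airybi(2^(2/3)*y/2), y)


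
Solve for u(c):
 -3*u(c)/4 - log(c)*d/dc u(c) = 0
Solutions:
 u(c) = C1*exp(-3*li(c)/4)


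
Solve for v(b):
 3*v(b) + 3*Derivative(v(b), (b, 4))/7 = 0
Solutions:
 v(b) = (C1*sin(sqrt(2)*7^(1/4)*b/2) + C2*cos(sqrt(2)*7^(1/4)*b/2))*exp(-sqrt(2)*7^(1/4)*b/2) + (C3*sin(sqrt(2)*7^(1/4)*b/2) + C4*cos(sqrt(2)*7^(1/4)*b/2))*exp(sqrt(2)*7^(1/4)*b/2)


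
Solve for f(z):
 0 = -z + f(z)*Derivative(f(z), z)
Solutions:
 f(z) = -sqrt(C1 + z^2)
 f(z) = sqrt(C1 + z^2)


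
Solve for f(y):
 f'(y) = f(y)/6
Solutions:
 f(y) = C1*exp(y/6)


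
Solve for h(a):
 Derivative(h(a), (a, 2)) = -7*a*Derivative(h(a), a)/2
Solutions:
 h(a) = C1 + C2*erf(sqrt(7)*a/2)


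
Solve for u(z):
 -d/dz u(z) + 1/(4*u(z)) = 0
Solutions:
 u(z) = -sqrt(C1 + 2*z)/2
 u(z) = sqrt(C1 + 2*z)/2


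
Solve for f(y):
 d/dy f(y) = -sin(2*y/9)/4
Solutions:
 f(y) = C1 + 9*cos(2*y/9)/8


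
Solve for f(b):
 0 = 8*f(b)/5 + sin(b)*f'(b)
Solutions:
 f(b) = C1*(cos(b) + 1)^(4/5)/(cos(b) - 1)^(4/5)


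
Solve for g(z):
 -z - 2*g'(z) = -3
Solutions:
 g(z) = C1 - z^2/4 + 3*z/2


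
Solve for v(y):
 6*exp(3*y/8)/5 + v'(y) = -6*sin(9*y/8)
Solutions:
 v(y) = C1 - 16*exp(3*y/8)/5 + 16*cos(9*y/8)/3


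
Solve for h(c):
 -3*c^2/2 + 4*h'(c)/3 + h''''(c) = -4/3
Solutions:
 h(c) = C1 + C4*exp(-6^(2/3)*c/3) + 3*c^3/8 - c + (C2*sin(2^(2/3)*3^(1/6)*c/2) + C3*cos(2^(2/3)*3^(1/6)*c/2))*exp(6^(2/3)*c/6)


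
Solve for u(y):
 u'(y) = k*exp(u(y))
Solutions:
 u(y) = log(-1/(C1 + k*y))


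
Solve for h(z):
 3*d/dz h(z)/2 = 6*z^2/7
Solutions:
 h(z) = C1 + 4*z^3/21


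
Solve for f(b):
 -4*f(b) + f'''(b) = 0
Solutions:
 f(b) = C3*exp(2^(2/3)*b) + (C1*sin(2^(2/3)*sqrt(3)*b/2) + C2*cos(2^(2/3)*sqrt(3)*b/2))*exp(-2^(2/3)*b/2)


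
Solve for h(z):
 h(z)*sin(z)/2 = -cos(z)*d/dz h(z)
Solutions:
 h(z) = C1*sqrt(cos(z))


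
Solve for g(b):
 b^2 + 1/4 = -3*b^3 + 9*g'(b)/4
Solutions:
 g(b) = C1 + b^4/3 + 4*b^3/27 + b/9


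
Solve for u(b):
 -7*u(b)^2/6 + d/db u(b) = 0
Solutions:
 u(b) = -6/(C1 + 7*b)


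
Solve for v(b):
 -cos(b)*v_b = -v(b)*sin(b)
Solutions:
 v(b) = C1/cos(b)


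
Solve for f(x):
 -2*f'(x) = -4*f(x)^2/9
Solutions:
 f(x) = -9/(C1 + 2*x)


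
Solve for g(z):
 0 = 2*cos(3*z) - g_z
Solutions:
 g(z) = C1 + 2*sin(3*z)/3


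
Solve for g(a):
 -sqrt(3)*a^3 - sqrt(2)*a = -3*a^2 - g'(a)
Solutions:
 g(a) = C1 + sqrt(3)*a^4/4 - a^3 + sqrt(2)*a^2/2


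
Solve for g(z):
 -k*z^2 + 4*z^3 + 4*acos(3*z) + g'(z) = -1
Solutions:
 g(z) = C1 + k*z^3/3 - z^4 - 4*z*acos(3*z) - z + 4*sqrt(1 - 9*z^2)/3


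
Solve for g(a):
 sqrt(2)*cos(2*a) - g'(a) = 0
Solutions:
 g(a) = C1 + sqrt(2)*sin(2*a)/2


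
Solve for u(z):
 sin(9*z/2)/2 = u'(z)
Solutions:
 u(z) = C1 - cos(9*z/2)/9


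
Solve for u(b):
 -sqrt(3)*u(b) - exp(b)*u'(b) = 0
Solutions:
 u(b) = C1*exp(sqrt(3)*exp(-b))


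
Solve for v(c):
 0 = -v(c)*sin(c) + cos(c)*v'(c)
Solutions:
 v(c) = C1/cos(c)


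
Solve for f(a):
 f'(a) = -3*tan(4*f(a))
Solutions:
 f(a) = -asin(C1*exp(-12*a))/4 + pi/4
 f(a) = asin(C1*exp(-12*a))/4


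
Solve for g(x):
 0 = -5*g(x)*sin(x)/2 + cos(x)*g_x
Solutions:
 g(x) = C1/cos(x)^(5/2)


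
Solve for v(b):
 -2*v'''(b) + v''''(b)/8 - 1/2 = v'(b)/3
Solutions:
 v(b) = C1 + C2*exp(b*(-2^(2/3)*(33*sqrt(17) + 1033)^(1/3) - 128*2^(1/3)/(33*sqrt(17) + 1033)^(1/3) + 32)/6)*sin(2^(1/3)*sqrt(3)*b*(-2^(1/3)*(33*sqrt(17) + 1033)^(1/3) + 128/(33*sqrt(17) + 1033)^(1/3))/6) + C3*exp(b*(-2^(2/3)*(33*sqrt(17) + 1033)^(1/3) - 128*2^(1/3)/(33*sqrt(17) + 1033)^(1/3) + 32)/6)*cos(2^(1/3)*sqrt(3)*b*(-2^(1/3)*(33*sqrt(17) + 1033)^(1/3) + 128/(33*sqrt(17) + 1033)^(1/3))/6) + C4*exp(b*(128*2^(1/3)/(33*sqrt(17) + 1033)^(1/3) + 16 + 2^(2/3)*(33*sqrt(17) + 1033)^(1/3))/3) - 3*b/2


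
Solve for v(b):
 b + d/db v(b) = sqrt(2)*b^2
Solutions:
 v(b) = C1 + sqrt(2)*b^3/3 - b^2/2


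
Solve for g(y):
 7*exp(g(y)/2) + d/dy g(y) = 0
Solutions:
 g(y) = 2*log(1/(C1 + 7*y)) + 2*log(2)


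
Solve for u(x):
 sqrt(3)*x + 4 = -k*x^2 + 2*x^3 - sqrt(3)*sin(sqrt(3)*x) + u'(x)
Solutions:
 u(x) = C1 + k*x^3/3 - x^4/2 + sqrt(3)*x^2/2 + 4*x - cos(sqrt(3)*x)


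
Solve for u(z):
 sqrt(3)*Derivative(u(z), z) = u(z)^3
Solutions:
 u(z) = -sqrt(6)*sqrt(-1/(C1 + sqrt(3)*z))/2
 u(z) = sqrt(6)*sqrt(-1/(C1 + sqrt(3)*z))/2


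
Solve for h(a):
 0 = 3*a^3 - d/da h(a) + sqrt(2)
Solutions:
 h(a) = C1 + 3*a^4/4 + sqrt(2)*a


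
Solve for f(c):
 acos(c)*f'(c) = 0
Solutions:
 f(c) = C1


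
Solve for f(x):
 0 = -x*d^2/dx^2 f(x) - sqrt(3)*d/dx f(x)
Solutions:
 f(x) = C1 + C2*x^(1 - sqrt(3))


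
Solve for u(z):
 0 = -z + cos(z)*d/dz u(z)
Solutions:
 u(z) = C1 + Integral(z/cos(z), z)


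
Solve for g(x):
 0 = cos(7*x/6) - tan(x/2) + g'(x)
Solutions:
 g(x) = C1 - 2*log(cos(x/2)) - 6*sin(7*x/6)/7


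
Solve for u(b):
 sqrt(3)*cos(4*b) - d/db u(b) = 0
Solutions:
 u(b) = C1 + sqrt(3)*sin(4*b)/4


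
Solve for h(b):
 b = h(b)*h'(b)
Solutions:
 h(b) = -sqrt(C1 + b^2)
 h(b) = sqrt(C1 + b^2)


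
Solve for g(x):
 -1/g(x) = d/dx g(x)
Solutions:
 g(x) = -sqrt(C1 - 2*x)
 g(x) = sqrt(C1 - 2*x)


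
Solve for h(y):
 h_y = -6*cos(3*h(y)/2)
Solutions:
 h(y) = -2*asin((C1 + exp(18*y))/(C1 - exp(18*y)))/3 + 2*pi/3
 h(y) = 2*asin((C1 + exp(18*y))/(C1 - exp(18*y)))/3


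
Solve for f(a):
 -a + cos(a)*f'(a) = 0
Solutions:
 f(a) = C1 + Integral(a/cos(a), a)


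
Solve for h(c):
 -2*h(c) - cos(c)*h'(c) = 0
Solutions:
 h(c) = C1*(sin(c) - 1)/(sin(c) + 1)


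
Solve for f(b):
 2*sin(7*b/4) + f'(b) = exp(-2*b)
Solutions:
 f(b) = C1 + 8*cos(7*b/4)/7 - exp(-2*b)/2


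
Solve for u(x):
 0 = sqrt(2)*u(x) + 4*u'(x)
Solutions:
 u(x) = C1*exp(-sqrt(2)*x/4)


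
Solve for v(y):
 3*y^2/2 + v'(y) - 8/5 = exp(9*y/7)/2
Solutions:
 v(y) = C1 - y^3/2 + 8*y/5 + 7*exp(9*y/7)/18


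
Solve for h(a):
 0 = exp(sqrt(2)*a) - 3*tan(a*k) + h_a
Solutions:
 h(a) = C1 + 3*Piecewise((-log(cos(a*k))/k, Ne(k, 0)), (0, True)) - sqrt(2)*exp(sqrt(2)*a)/2


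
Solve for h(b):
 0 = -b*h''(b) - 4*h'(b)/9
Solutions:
 h(b) = C1 + C2*b^(5/9)


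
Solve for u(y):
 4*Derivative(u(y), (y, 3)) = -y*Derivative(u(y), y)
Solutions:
 u(y) = C1 + Integral(C2*airyai(-2^(1/3)*y/2) + C3*airybi(-2^(1/3)*y/2), y)


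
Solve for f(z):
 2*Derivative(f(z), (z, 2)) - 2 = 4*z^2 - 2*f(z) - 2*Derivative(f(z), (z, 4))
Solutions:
 f(z) = 2*z^2 + (C1*sin(sqrt(3)*z/2) + C2*cos(sqrt(3)*z/2))*exp(-z/2) + (C3*sin(sqrt(3)*z/2) + C4*cos(sqrt(3)*z/2))*exp(z/2) - 3


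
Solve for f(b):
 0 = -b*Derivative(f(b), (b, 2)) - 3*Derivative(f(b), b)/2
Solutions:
 f(b) = C1 + C2/sqrt(b)


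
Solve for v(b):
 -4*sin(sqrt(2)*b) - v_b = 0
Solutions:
 v(b) = C1 + 2*sqrt(2)*cos(sqrt(2)*b)


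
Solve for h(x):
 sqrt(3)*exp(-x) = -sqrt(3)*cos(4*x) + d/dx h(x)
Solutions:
 h(x) = C1 + sqrt(3)*sin(4*x)/4 - sqrt(3)*exp(-x)


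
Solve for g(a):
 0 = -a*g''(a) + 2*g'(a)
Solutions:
 g(a) = C1 + C2*a^3


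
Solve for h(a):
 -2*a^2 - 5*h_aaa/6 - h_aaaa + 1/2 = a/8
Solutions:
 h(a) = C1 + C2*a + C3*a^2 + C4*exp(-5*a/6) - a^5/25 + 187*a^4/800 - 511*a^3/500


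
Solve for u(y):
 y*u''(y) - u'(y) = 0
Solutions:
 u(y) = C1 + C2*y^2


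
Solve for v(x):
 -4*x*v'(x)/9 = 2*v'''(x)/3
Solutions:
 v(x) = C1 + Integral(C2*airyai(-2^(1/3)*3^(2/3)*x/3) + C3*airybi(-2^(1/3)*3^(2/3)*x/3), x)


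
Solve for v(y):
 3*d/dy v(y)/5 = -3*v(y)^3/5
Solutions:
 v(y) = -sqrt(2)*sqrt(-1/(C1 - y))/2
 v(y) = sqrt(2)*sqrt(-1/(C1 - y))/2


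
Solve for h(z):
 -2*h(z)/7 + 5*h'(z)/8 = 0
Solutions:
 h(z) = C1*exp(16*z/35)


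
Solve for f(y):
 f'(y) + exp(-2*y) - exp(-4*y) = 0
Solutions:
 f(y) = C1 + exp(-2*y)/2 - exp(-4*y)/4


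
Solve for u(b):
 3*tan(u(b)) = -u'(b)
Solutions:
 u(b) = pi - asin(C1*exp(-3*b))
 u(b) = asin(C1*exp(-3*b))


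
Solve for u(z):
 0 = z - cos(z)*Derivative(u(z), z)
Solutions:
 u(z) = C1 + Integral(z/cos(z), z)


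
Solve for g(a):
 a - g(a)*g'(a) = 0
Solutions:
 g(a) = -sqrt(C1 + a^2)
 g(a) = sqrt(C1 + a^2)


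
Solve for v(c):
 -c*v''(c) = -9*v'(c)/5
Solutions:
 v(c) = C1 + C2*c^(14/5)


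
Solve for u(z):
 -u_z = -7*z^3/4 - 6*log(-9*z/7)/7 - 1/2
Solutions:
 u(z) = C1 + 7*z^4/16 + 6*z*log(-z)/7 + z*(-12*log(7) - 5 + 24*log(3))/14


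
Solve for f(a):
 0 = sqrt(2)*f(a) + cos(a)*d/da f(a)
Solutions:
 f(a) = C1*(sin(a) - 1)^(sqrt(2)/2)/(sin(a) + 1)^(sqrt(2)/2)


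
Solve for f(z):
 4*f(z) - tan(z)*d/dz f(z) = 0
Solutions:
 f(z) = C1*sin(z)^4


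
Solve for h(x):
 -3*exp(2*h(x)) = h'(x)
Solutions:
 h(x) = log(-sqrt(-1/(C1 - 3*x))) - log(2)/2
 h(x) = log(-1/(C1 - 3*x))/2 - log(2)/2


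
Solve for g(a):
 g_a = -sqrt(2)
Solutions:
 g(a) = C1 - sqrt(2)*a


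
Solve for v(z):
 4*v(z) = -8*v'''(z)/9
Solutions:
 v(z) = C3*exp(-6^(2/3)*z/2) + (C1*sin(3*2^(2/3)*3^(1/6)*z/4) + C2*cos(3*2^(2/3)*3^(1/6)*z/4))*exp(6^(2/3)*z/4)


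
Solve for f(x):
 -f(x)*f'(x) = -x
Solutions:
 f(x) = -sqrt(C1 + x^2)
 f(x) = sqrt(C1 + x^2)


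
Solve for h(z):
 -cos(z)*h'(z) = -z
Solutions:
 h(z) = C1 + Integral(z/cos(z), z)


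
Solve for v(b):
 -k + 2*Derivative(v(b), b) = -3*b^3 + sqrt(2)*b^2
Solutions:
 v(b) = C1 - 3*b^4/8 + sqrt(2)*b^3/6 + b*k/2


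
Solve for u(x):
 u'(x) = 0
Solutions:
 u(x) = C1


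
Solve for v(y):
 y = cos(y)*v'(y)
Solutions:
 v(y) = C1 + Integral(y/cos(y), y)


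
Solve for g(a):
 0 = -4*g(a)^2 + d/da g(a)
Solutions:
 g(a) = -1/(C1 + 4*a)


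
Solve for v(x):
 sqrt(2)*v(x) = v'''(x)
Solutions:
 v(x) = C3*exp(2^(1/6)*x) + (C1*sin(2^(1/6)*sqrt(3)*x/2) + C2*cos(2^(1/6)*sqrt(3)*x/2))*exp(-2^(1/6)*x/2)


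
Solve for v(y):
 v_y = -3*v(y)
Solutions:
 v(y) = C1*exp(-3*y)


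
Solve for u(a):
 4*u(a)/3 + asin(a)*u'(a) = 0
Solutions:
 u(a) = C1*exp(-4*Integral(1/asin(a), a)/3)


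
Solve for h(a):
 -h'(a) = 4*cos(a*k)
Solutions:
 h(a) = C1 - 4*sin(a*k)/k


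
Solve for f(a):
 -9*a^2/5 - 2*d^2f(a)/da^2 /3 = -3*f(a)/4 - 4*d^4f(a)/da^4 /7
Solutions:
 f(a) = 12*a^2/5 + (C1*sin(21^(1/4)*a*sin(atan(2*sqrt(35)/7)/2)/2) + C2*cos(21^(1/4)*a*sin(atan(2*sqrt(35)/7)/2)/2))*exp(-21^(1/4)*a*cos(atan(2*sqrt(35)/7)/2)/2) + (C3*sin(21^(1/4)*a*sin(atan(2*sqrt(35)/7)/2)/2) + C4*cos(21^(1/4)*a*sin(atan(2*sqrt(35)/7)/2)/2))*exp(21^(1/4)*a*cos(atan(2*sqrt(35)/7)/2)/2) + 64/15


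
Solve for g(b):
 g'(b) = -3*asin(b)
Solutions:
 g(b) = C1 - 3*b*asin(b) - 3*sqrt(1 - b^2)


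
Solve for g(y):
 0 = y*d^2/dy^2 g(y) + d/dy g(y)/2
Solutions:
 g(y) = C1 + C2*sqrt(y)


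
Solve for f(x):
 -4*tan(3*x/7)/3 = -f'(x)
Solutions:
 f(x) = C1 - 28*log(cos(3*x/7))/9


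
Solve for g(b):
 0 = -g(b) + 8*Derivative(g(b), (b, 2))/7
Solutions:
 g(b) = C1*exp(-sqrt(14)*b/4) + C2*exp(sqrt(14)*b/4)


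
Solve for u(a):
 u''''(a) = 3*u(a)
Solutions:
 u(a) = C1*exp(-3^(1/4)*a) + C2*exp(3^(1/4)*a) + C3*sin(3^(1/4)*a) + C4*cos(3^(1/4)*a)


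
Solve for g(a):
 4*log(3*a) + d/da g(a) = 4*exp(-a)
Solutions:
 g(a) = C1 - 4*a*log(a) + 4*a*(1 - log(3)) - 4*exp(-a)


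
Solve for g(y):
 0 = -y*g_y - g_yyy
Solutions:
 g(y) = C1 + Integral(C2*airyai(-y) + C3*airybi(-y), y)


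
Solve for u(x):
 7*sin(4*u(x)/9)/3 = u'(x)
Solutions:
 -7*x/3 + 9*log(cos(4*u(x)/9) - 1)/8 - 9*log(cos(4*u(x)/9) + 1)/8 = C1


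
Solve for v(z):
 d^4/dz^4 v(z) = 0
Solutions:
 v(z) = C1 + C2*z + C3*z^2 + C4*z^3


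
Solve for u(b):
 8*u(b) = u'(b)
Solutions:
 u(b) = C1*exp(8*b)


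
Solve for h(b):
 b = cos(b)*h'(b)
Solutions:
 h(b) = C1 + Integral(b/cos(b), b)


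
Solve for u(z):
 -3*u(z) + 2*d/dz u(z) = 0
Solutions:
 u(z) = C1*exp(3*z/2)


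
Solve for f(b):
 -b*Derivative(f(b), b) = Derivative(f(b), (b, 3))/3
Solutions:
 f(b) = C1 + Integral(C2*airyai(-3^(1/3)*b) + C3*airybi(-3^(1/3)*b), b)


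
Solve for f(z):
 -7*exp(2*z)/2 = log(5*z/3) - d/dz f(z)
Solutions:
 f(z) = C1 + z*log(z) + z*(-log(3) - 1 + log(5)) + 7*exp(2*z)/4


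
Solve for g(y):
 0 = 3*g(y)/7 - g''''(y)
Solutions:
 g(y) = C1*exp(-3^(1/4)*7^(3/4)*y/7) + C2*exp(3^(1/4)*7^(3/4)*y/7) + C3*sin(3^(1/4)*7^(3/4)*y/7) + C4*cos(3^(1/4)*7^(3/4)*y/7)


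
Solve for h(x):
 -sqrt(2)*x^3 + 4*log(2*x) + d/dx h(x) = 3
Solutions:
 h(x) = C1 + sqrt(2)*x^4/4 - 4*x*log(x) - x*log(16) + 7*x


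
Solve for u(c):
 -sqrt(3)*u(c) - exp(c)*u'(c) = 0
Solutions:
 u(c) = C1*exp(sqrt(3)*exp(-c))


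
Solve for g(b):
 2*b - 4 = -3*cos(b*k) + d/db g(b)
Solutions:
 g(b) = C1 + b^2 - 4*b + 3*sin(b*k)/k


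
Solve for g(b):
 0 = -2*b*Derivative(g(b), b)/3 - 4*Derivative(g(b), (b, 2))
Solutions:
 g(b) = C1 + C2*erf(sqrt(3)*b/6)


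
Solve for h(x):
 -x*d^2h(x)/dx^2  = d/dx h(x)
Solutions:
 h(x) = C1 + C2*log(x)


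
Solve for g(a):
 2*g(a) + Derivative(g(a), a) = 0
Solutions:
 g(a) = C1*exp(-2*a)


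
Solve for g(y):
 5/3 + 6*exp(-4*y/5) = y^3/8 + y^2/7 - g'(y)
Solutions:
 g(y) = C1 + y^4/32 + y^3/21 - 5*y/3 + 15*exp(-4*y/5)/2


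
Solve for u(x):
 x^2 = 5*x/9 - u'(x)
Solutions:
 u(x) = C1 - x^3/3 + 5*x^2/18


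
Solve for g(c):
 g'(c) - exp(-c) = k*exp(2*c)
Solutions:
 g(c) = C1 + k*exp(2*c)/2 - exp(-c)


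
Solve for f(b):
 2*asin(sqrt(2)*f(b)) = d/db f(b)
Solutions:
 Integral(1/asin(sqrt(2)*_y), (_y, f(b))) = C1 + 2*b


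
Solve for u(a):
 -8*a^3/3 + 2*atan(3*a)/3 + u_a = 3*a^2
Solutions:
 u(a) = C1 + 2*a^4/3 + a^3 - 2*a*atan(3*a)/3 + log(9*a^2 + 1)/9


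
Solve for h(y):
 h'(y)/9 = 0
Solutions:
 h(y) = C1


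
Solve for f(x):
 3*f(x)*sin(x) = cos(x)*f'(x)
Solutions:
 f(x) = C1/cos(x)^3


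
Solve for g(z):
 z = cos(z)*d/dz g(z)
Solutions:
 g(z) = C1 + Integral(z/cos(z), z)


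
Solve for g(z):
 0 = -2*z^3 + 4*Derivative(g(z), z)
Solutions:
 g(z) = C1 + z^4/8


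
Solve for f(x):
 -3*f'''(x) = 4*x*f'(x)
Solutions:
 f(x) = C1 + Integral(C2*airyai(-6^(2/3)*x/3) + C3*airybi(-6^(2/3)*x/3), x)


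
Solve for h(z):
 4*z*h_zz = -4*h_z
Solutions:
 h(z) = C1 + C2*log(z)


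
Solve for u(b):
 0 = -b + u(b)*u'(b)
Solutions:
 u(b) = -sqrt(C1 + b^2)
 u(b) = sqrt(C1 + b^2)


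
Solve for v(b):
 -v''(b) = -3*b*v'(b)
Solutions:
 v(b) = C1 + C2*erfi(sqrt(6)*b/2)


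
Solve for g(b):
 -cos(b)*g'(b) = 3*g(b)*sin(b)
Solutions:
 g(b) = C1*cos(b)^3


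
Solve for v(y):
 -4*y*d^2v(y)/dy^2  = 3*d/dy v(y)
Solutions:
 v(y) = C1 + C2*y^(1/4)


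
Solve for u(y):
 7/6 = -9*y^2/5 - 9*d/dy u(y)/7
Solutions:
 u(y) = C1 - 7*y^3/15 - 49*y/54


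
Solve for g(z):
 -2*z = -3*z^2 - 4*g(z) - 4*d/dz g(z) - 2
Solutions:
 g(z) = C1*exp(-z) - 3*z^2/4 + 2*z - 5/2


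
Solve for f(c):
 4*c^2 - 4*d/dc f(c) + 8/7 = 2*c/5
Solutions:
 f(c) = C1 + c^3/3 - c^2/20 + 2*c/7


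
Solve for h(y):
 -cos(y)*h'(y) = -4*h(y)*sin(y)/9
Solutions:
 h(y) = C1/cos(y)^(4/9)


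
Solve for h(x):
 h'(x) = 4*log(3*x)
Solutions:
 h(x) = C1 + 4*x*log(x) - 4*x + x*log(81)


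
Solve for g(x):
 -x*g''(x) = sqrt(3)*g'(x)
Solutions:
 g(x) = C1 + C2*x^(1 - sqrt(3))


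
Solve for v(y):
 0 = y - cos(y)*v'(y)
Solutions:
 v(y) = C1 + Integral(y/cos(y), y)


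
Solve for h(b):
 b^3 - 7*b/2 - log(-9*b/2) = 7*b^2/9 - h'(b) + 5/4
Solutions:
 h(b) = C1 - b^4/4 + 7*b^3/27 + 7*b^2/4 + b*log(-b) + b*(-log(2) + 1/4 + 2*log(3))


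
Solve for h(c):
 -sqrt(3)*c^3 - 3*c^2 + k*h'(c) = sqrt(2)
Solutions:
 h(c) = C1 + sqrt(3)*c^4/(4*k) + c^3/k + sqrt(2)*c/k


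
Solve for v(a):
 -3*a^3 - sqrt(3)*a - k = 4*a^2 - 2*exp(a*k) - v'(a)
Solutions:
 v(a) = C1 + 3*a^4/4 + 4*a^3/3 + sqrt(3)*a^2/2 + a*k - 2*exp(a*k)/k


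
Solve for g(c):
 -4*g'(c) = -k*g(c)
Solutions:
 g(c) = C1*exp(c*k/4)


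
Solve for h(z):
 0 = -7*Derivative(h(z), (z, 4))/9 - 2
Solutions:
 h(z) = C1 + C2*z + C3*z^2 + C4*z^3 - 3*z^4/28


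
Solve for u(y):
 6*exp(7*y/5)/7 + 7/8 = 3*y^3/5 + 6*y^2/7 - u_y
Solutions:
 u(y) = C1 + 3*y^4/20 + 2*y^3/7 - 7*y/8 - 30*exp(7*y/5)/49


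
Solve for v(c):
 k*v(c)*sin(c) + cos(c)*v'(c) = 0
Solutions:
 v(c) = C1*exp(k*log(cos(c)))


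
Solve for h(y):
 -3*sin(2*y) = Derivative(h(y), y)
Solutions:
 h(y) = C1 + 3*cos(2*y)/2


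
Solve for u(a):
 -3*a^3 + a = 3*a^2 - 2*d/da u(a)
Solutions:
 u(a) = C1 + 3*a^4/8 + a^3/2 - a^2/4


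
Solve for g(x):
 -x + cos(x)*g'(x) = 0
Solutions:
 g(x) = C1 + Integral(x/cos(x), x)


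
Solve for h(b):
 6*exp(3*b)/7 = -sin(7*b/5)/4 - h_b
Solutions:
 h(b) = C1 - 2*exp(3*b)/7 + 5*cos(7*b/5)/28


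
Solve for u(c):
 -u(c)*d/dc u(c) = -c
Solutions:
 u(c) = -sqrt(C1 + c^2)
 u(c) = sqrt(C1 + c^2)


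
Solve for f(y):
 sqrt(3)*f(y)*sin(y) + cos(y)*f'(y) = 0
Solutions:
 f(y) = C1*cos(y)^(sqrt(3))


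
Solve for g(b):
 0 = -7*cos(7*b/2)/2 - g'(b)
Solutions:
 g(b) = C1 - sin(7*b/2)


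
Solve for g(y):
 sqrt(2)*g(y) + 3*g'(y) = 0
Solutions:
 g(y) = C1*exp(-sqrt(2)*y/3)


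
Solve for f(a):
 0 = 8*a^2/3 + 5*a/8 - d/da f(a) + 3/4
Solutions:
 f(a) = C1 + 8*a^3/9 + 5*a^2/16 + 3*a/4


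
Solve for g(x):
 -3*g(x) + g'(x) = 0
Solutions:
 g(x) = C1*exp(3*x)


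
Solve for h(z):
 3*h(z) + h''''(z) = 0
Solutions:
 h(z) = (C1*sin(sqrt(2)*3^(1/4)*z/2) + C2*cos(sqrt(2)*3^(1/4)*z/2))*exp(-sqrt(2)*3^(1/4)*z/2) + (C3*sin(sqrt(2)*3^(1/4)*z/2) + C4*cos(sqrt(2)*3^(1/4)*z/2))*exp(sqrt(2)*3^(1/4)*z/2)


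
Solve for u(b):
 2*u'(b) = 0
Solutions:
 u(b) = C1


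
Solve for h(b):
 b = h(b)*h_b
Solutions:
 h(b) = -sqrt(C1 + b^2)
 h(b) = sqrt(C1 + b^2)


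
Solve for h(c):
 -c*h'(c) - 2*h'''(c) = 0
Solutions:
 h(c) = C1 + Integral(C2*airyai(-2^(2/3)*c/2) + C3*airybi(-2^(2/3)*c/2), c)


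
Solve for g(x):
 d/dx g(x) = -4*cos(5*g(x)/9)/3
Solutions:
 4*x/3 - 9*log(sin(5*g(x)/9) - 1)/10 + 9*log(sin(5*g(x)/9) + 1)/10 = C1


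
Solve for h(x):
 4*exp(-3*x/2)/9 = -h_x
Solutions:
 h(x) = C1 + 8*exp(-3*x/2)/27


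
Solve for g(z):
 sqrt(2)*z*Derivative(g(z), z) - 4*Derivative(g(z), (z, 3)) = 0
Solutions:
 g(z) = C1 + Integral(C2*airyai(sqrt(2)*z/2) + C3*airybi(sqrt(2)*z/2), z)


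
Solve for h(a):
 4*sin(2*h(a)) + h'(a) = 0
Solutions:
 h(a) = pi - acos((-C1 - exp(16*a))/(C1 - exp(16*a)))/2
 h(a) = acos((-C1 - exp(16*a))/(C1 - exp(16*a)))/2


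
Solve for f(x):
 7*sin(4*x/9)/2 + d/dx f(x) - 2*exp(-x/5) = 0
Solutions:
 f(x) = C1 + 63*cos(4*x/9)/8 - 10*exp(-x/5)


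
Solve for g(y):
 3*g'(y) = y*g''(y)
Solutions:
 g(y) = C1 + C2*y^4


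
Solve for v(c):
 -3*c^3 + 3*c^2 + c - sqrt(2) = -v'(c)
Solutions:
 v(c) = C1 + 3*c^4/4 - c^3 - c^2/2 + sqrt(2)*c


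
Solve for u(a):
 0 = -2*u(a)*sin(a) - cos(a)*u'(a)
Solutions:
 u(a) = C1*cos(a)^2


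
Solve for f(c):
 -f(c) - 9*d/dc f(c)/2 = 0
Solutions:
 f(c) = C1*exp(-2*c/9)


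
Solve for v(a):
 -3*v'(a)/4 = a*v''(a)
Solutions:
 v(a) = C1 + C2*a^(1/4)


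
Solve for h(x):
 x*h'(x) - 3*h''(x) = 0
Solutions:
 h(x) = C1 + C2*erfi(sqrt(6)*x/6)


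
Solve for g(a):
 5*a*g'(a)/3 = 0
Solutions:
 g(a) = C1


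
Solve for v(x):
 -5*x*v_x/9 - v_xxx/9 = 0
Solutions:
 v(x) = C1 + Integral(C2*airyai(-5^(1/3)*x) + C3*airybi(-5^(1/3)*x), x)


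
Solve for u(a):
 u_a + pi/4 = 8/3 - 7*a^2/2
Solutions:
 u(a) = C1 - 7*a^3/6 - pi*a/4 + 8*a/3


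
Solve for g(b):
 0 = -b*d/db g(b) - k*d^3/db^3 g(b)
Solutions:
 g(b) = C1 + Integral(C2*airyai(b*(-1/k)^(1/3)) + C3*airybi(b*(-1/k)^(1/3)), b)


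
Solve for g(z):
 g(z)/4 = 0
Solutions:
 g(z) = 0


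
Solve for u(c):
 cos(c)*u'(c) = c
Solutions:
 u(c) = C1 + Integral(c/cos(c), c)


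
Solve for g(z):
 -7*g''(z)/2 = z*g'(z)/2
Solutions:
 g(z) = C1 + C2*erf(sqrt(14)*z/14)


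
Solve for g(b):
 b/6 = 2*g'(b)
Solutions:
 g(b) = C1 + b^2/24


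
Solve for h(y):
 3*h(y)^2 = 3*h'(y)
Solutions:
 h(y) = -1/(C1 + y)


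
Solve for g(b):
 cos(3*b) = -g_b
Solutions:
 g(b) = C1 - sin(3*b)/3


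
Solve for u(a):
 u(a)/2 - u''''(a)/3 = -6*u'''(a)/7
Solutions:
 u(a) = C1*exp(a*(9 - 7*sqrt(-2*7^(2/3)/(-243 + sqrt(78257))^(1/3) + 7^(1/3)*(-243 + sqrt(78257))^(1/3)/7 + 81/49))/14)*sin(a*sqrt(-162/49 - 2*7^(2/3)/(-243 + sqrt(78257))^(1/3) + 7^(1/3)*(-243 + sqrt(78257))^(1/3)/7 + 1458/(343*sqrt(-2*7^(2/3)/(-243 + sqrt(78257))^(1/3) + 7^(1/3)*(-243 + sqrt(78257))^(1/3)/7 + 81/49)))/2) + C2*exp(a*(9 - 7*sqrt(-2*7^(2/3)/(-243 + sqrt(78257))^(1/3) + 7^(1/3)*(-243 + sqrt(78257))^(1/3)/7 + 81/49))/14)*cos(a*sqrt(-162/49 - 2*7^(2/3)/(-243 + sqrt(78257))^(1/3) + 7^(1/3)*(-243 + sqrt(78257))^(1/3)/7 + 1458/(343*sqrt(-2*7^(2/3)/(-243 + sqrt(78257))^(1/3) + 7^(1/3)*(-243 + sqrt(78257))^(1/3)/7 + 81/49)))/2) + C3*exp(a*(7*sqrt(-2*7^(2/3)/(-243 + sqrt(78257))^(1/3) + 7^(1/3)*(-243 + sqrt(78257))^(1/3)/7 + 81/49) + 9 + 7*sqrt(-7^(1/3)*(-243 + sqrt(78257))^(1/3)/7 + 2*7^(2/3)/(-243 + sqrt(78257))^(1/3) + 162/49 + 1458/(343*sqrt(-2*7^(2/3)/(-243 + sqrt(78257))^(1/3) + 7^(1/3)*(-243 + sqrt(78257))^(1/3)/7 + 81/49))))/14) + C4*exp(a*(-7*sqrt(-7^(1/3)*(-243 + sqrt(78257))^(1/3)/7 + 2*7^(2/3)/(-243 + sqrt(78257))^(1/3) + 162/49 + 1458/(343*sqrt(-2*7^(2/3)/(-243 + sqrt(78257))^(1/3) + 7^(1/3)*(-243 + sqrt(78257))^(1/3)/7 + 81/49))) + 7*sqrt(-2*7^(2/3)/(-243 + sqrt(78257))^(1/3) + 7^(1/3)*(-243 + sqrt(78257))^(1/3)/7 + 81/49) + 9)/14)


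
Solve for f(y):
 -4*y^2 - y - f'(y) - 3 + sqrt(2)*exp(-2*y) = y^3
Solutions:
 f(y) = C1 - y^4/4 - 4*y^3/3 - y^2/2 - 3*y - sqrt(2)*exp(-2*y)/2


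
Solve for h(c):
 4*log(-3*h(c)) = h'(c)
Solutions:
 -Integral(1/(log(-_y) + log(3)), (_y, h(c)))/4 = C1 - c


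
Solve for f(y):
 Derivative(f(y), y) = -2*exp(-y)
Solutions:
 f(y) = C1 + 2*exp(-y)


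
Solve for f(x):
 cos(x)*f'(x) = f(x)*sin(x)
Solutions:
 f(x) = C1/cos(x)


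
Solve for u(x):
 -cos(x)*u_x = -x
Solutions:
 u(x) = C1 + Integral(x/cos(x), x)


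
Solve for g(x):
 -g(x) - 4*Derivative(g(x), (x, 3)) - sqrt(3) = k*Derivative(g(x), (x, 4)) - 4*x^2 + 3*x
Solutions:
 g(x) = C1*exp(x*Piecewise((-sqrt(-2*2^(1/3)*(-1/k^3)^(1/3) + 4/k^2)/2 - sqrt(2*2^(1/3)*(-1/k^3)^(1/3) + 8/k^2 + 16/(k^3*sqrt(-2*2^(1/3)*(-1/k^3)^(1/3) + 4/k^2)))/2 - 1/k, Eq(1/k, 0)), (-sqrt(2*(sqrt(-1/(27*k^3) + k^(-6)) + k^(-3))^(1/3) + 2/(3*k*(sqrt(-1/(27*k^3) + k^(-6)) + k^(-3))^(1/3)) + 4/k^2)/2 - sqrt(-2*(sqrt(-1/(27*k^3) + k^(-6)) + k^(-3))^(1/3) - 2/(3*k*(sqrt(-1/(27*k^3) + k^(-6)) + k^(-3))^(1/3)) + 8/k^2 + 16/(k^3*sqrt(2*(sqrt(-1/(27*k^3) + k^(-6)) + k^(-3))^(1/3) + 2/(3*k*(sqrt(-1/(27*k^3) + k^(-6)) + k^(-3))^(1/3)) + 4/k^2)))/2 - 1/k, True))) + C2*exp(x*Piecewise((-sqrt(-2*2^(1/3)*(-1/k^3)^(1/3) + 4/k^2)/2 + sqrt(2*2^(1/3)*(-1/k^3)^(1/3) + 8/k^2 + 16/(k^3*sqrt(-2*2^(1/3)*(-1/k^3)^(1/3) + 4/k^2)))/2 - 1/k, Eq(1/k, 0)), (-sqrt(2*(sqrt(-1/(27*k^3) + k^(-6)) + k^(-3))^(1/3) + 2/(3*k*(sqrt(-1/(27*k^3) + k^(-6)) + k^(-3))^(1/3)) + 4/k^2)/2 + sqrt(-2*(sqrt(-1/(27*k^3) + k^(-6)) + k^(-3))^(1/3) - 2/(3*k*(sqrt(-1/(27*k^3) + k^(-6)) + k^(-3))^(1/3)) + 8/k^2 + 16/(k^3*sqrt(2*(sqrt(-1/(27*k^3) + k^(-6)) + k^(-3))^(1/3) + 2/(3*k*(sqrt(-1/(27*k^3) + k^(-6)) + k^(-3))^(1/3)) + 4/k^2)))/2 - 1/k, True))) + C3*exp(x*Piecewise((sqrt(-2*2^(1/3)*(-1/k^3)^(1/3) + 4/k^2)/2 - sqrt(2*2^(1/3)*(-1/k^3)^(1/3) + 8/k^2 - 16/(k^3*sqrt(-2*2^(1/3)*(-1/k^3)^(1/3) + 4/k^2)))/2 - 1/k, Eq(1/k, 0)), (sqrt(2*(sqrt(-1/(27*k^3) + k^(-6)) + k^(-3))^(1/3) + 2/(3*k*(sqrt(-1/(27*k^3) + k^(-6)) + k^(-3))^(1/3)) + 4/k^2)/2 - sqrt(-2*(sqrt(-1/(27*k^3) + k^(-6)) + k^(-3))^(1/3) - 2/(3*k*(sqrt(-1/(27*k^3) + k^(-6)) + k^(-3))^(1/3)) + 8/k^2 - 16/(k^3*sqrt(2*(sqrt(-1/(27*k^3) + k^(-6)) + k^(-3))^(1/3) + 2/(3*k*(sqrt(-1/(27*k^3) + k^(-6)) + k^(-3))^(1/3)) + 4/k^2)))/2 - 1/k, True))) + C4*exp(x*Piecewise((sqrt(-2*2^(1/3)*(-1/k^3)^(1/3) + 4/k^2)/2 + sqrt(2*2^(1/3)*(-1/k^3)^(1/3) + 8/k^2 - 16/(k^3*sqrt(-2*2^(1/3)*(-1/k^3)^(1/3) + 4/k^2)))/2 - 1/k, Eq(1/k, 0)), (sqrt(2*(sqrt(-1/(27*k^3) + k^(-6)) + k^(-3))^(1/3) + 2/(3*k*(sqrt(-1/(27*k^3) + k^(-6)) + k^(-3))^(1/3)) + 4/k^2)/2 + sqrt(-2*(sqrt(-1/(27*k^3) + k^(-6)) + k^(-3))^(1/3) - 2/(3*k*(sqrt(-1/(27*k^3) + k^(-6)) + k^(-3))^(1/3)) + 8/k^2 - 16/(k^3*sqrt(2*(sqrt(-1/(27*k^3) + k^(-6)) + k^(-3))^(1/3) + 2/(3*k*(sqrt(-1/(27*k^3) + k^(-6)) + k^(-3))^(1/3)) + 4/k^2)))/2 - 1/k, True))) + 4*x^2 - 3*x - sqrt(3)


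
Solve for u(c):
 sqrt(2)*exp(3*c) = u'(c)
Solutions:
 u(c) = C1 + sqrt(2)*exp(3*c)/3


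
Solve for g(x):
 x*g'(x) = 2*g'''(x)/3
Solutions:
 g(x) = C1 + Integral(C2*airyai(2^(2/3)*3^(1/3)*x/2) + C3*airybi(2^(2/3)*3^(1/3)*x/2), x)


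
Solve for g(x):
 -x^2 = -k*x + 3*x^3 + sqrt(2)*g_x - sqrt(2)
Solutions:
 g(x) = C1 + sqrt(2)*k*x^2/4 - 3*sqrt(2)*x^4/8 - sqrt(2)*x^3/6 + x


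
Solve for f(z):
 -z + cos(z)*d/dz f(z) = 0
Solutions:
 f(z) = C1 + Integral(z/cos(z), z)


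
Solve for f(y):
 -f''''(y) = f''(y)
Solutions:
 f(y) = C1 + C2*y + C3*sin(y) + C4*cos(y)


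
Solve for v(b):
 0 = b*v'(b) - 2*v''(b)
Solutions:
 v(b) = C1 + C2*erfi(b/2)


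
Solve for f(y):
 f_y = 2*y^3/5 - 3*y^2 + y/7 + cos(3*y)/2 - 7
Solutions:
 f(y) = C1 + y^4/10 - y^3 + y^2/14 - 7*y + sin(3*y)/6


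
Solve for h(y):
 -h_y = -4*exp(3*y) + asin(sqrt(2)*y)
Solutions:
 h(y) = C1 - y*asin(sqrt(2)*y) - sqrt(2)*sqrt(1 - 2*y^2)/2 + 4*exp(3*y)/3


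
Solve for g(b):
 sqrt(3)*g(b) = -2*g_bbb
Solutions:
 g(b) = C3*exp(-2^(2/3)*3^(1/6)*b/2) + (C1*sin(6^(2/3)*b/4) + C2*cos(6^(2/3)*b/4))*exp(2^(2/3)*3^(1/6)*b/4)


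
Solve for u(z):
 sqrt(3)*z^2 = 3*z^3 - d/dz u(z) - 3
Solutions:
 u(z) = C1 + 3*z^4/4 - sqrt(3)*z^3/3 - 3*z


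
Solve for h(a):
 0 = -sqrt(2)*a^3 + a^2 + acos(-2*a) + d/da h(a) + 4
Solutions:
 h(a) = C1 + sqrt(2)*a^4/4 - a^3/3 - a*acos(-2*a) - 4*a - sqrt(1 - 4*a^2)/2


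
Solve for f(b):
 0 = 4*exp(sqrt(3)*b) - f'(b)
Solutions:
 f(b) = C1 + 4*sqrt(3)*exp(sqrt(3)*b)/3


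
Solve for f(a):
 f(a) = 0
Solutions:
 f(a) = 0


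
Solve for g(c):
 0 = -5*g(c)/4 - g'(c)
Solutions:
 g(c) = C1*exp(-5*c/4)


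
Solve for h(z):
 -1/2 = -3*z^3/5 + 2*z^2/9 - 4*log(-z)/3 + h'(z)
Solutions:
 h(z) = C1 + 3*z^4/20 - 2*z^3/27 + 4*z*log(-z)/3 - 11*z/6


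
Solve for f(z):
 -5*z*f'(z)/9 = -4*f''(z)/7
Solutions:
 f(z) = C1 + C2*erfi(sqrt(70)*z/12)


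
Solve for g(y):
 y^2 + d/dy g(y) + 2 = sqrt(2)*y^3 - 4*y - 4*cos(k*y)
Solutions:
 g(y) = C1 + sqrt(2)*y^4/4 - y^3/3 - 2*y^2 - 2*y - 4*sin(k*y)/k


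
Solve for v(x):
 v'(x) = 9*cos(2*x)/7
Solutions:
 v(x) = C1 + 9*sin(2*x)/14


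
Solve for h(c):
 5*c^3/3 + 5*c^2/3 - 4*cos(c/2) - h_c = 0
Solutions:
 h(c) = C1 + 5*c^4/12 + 5*c^3/9 - 8*sin(c/2)


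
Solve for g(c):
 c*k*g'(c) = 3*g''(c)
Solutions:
 g(c) = Piecewise((-sqrt(6)*sqrt(pi)*C1*erf(sqrt(6)*c*sqrt(-k)/6)/(2*sqrt(-k)) - C2, (k > 0) | (k < 0)), (-C1*c - C2, True))


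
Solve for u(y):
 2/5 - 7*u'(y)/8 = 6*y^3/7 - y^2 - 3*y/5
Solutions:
 u(y) = C1 - 12*y^4/49 + 8*y^3/21 + 12*y^2/35 + 16*y/35


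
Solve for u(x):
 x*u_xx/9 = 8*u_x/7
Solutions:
 u(x) = C1 + C2*x^(79/7)


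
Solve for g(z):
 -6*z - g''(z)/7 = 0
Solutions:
 g(z) = C1 + C2*z - 7*z^3


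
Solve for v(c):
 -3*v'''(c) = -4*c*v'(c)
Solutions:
 v(c) = C1 + Integral(C2*airyai(6^(2/3)*c/3) + C3*airybi(6^(2/3)*c/3), c)


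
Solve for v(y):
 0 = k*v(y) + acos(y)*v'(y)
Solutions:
 v(y) = C1*exp(-k*Integral(1/acos(y), y))


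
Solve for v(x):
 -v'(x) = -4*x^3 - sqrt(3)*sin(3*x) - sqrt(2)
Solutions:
 v(x) = C1 + x^4 + sqrt(2)*x - sqrt(3)*cos(3*x)/3


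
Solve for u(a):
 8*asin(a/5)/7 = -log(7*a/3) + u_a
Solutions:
 u(a) = C1 + a*log(a) + 8*a*asin(a/5)/7 - a*log(3) - a + a*log(7) + 8*sqrt(25 - a^2)/7


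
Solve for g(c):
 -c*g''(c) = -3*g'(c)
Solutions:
 g(c) = C1 + C2*c^4


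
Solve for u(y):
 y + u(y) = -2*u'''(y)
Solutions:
 u(y) = C3*exp(-2^(2/3)*y/2) - y + (C1*sin(2^(2/3)*sqrt(3)*y/4) + C2*cos(2^(2/3)*sqrt(3)*y/4))*exp(2^(2/3)*y/4)


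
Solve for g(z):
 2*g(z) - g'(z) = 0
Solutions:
 g(z) = C1*exp(2*z)


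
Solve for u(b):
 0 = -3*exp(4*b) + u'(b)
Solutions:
 u(b) = C1 + 3*exp(4*b)/4


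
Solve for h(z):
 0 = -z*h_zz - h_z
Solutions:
 h(z) = C1 + C2*log(z)


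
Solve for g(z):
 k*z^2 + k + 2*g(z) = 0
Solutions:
 g(z) = k*(-z^2 - 1)/2


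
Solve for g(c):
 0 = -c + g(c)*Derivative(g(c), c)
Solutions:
 g(c) = -sqrt(C1 + c^2)
 g(c) = sqrt(C1 + c^2)


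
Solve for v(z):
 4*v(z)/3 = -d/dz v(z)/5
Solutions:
 v(z) = C1*exp(-20*z/3)


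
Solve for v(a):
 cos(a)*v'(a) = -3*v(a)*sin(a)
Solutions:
 v(a) = C1*cos(a)^3


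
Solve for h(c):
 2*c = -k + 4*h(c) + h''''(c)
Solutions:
 h(c) = c/2 + k/4 + (C1*sin(c) + C2*cos(c))*exp(-c) + (C3*sin(c) + C4*cos(c))*exp(c)


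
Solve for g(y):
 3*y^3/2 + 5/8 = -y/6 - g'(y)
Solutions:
 g(y) = C1 - 3*y^4/8 - y^2/12 - 5*y/8


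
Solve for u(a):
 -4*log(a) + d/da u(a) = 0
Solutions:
 u(a) = C1 + 4*a*log(a) - 4*a


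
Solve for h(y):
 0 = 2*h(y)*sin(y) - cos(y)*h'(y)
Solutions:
 h(y) = C1/cos(y)^2


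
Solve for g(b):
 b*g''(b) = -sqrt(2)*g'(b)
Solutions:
 g(b) = C1 + C2*b^(1 - sqrt(2))


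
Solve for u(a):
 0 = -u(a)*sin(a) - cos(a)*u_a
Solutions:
 u(a) = C1*cos(a)


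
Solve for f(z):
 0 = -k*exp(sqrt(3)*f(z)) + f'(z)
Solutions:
 f(z) = sqrt(3)*(2*log(-1/(C1 + k*z)) - log(3))/6


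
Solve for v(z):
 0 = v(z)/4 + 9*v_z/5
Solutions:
 v(z) = C1*exp(-5*z/36)


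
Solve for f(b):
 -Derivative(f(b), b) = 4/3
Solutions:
 f(b) = C1 - 4*b/3


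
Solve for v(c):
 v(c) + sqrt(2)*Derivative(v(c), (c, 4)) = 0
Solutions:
 v(c) = (C1*sin(2^(3/8)*c/2) + C2*cos(2^(3/8)*c/2))*exp(-2^(3/8)*c/2) + (C3*sin(2^(3/8)*c/2) + C4*cos(2^(3/8)*c/2))*exp(2^(3/8)*c/2)


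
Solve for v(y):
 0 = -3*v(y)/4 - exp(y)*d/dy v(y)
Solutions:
 v(y) = C1*exp(3*exp(-y)/4)


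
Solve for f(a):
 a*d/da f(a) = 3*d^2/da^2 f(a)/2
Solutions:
 f(a) = C1 + C2*erfi(sqrt(3)*a/3)


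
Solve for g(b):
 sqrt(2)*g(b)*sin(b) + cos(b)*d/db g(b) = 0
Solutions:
 g(b) = C1*cos(b)^(sqrt(2))


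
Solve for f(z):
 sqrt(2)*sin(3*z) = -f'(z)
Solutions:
 f(z) = C1 + sqrt(2)*cos(3*z)/3
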